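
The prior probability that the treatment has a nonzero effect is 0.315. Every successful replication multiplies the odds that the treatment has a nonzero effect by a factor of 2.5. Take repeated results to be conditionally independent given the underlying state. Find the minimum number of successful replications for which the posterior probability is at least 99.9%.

9

Prior odds: 0.315 ÷ 0.685 = 63/137.
Likelihood ratio per successful replication = 2.5.
Target odds: 0.999 ÷ 0.001 = 999.
Require 2.5ⁿ ≥ 999 ÷ (63/137) = 15207/7.
2.5⁸ = 390625/256 falls short of 15207/7 but 2.5⁹ = 1953125/512 reaches it, so n = 9.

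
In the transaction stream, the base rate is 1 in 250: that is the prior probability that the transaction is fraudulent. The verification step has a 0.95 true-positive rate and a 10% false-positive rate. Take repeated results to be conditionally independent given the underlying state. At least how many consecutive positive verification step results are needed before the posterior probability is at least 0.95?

4

Prior odds: 0.004 ÷ 0.996 = 1/249.
Likelihood ratio of a positive result = 0.95/0.1 = 9.5.
Target odds: 0.95 ÷ 0.05 = 19.
Need (1/249) × 9.5ⁿ ≥ 19, i.e. 9.5ⁿ ≥ 4731.
9.5³ = 857.375 falls short of 4731 but 9.5⁴ = 8145.0625 reaches it, so n = 4.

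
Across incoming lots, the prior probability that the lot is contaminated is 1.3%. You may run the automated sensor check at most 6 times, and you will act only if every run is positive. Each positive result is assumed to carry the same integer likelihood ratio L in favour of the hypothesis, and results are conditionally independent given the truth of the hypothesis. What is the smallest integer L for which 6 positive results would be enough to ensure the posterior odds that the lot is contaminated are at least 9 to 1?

Prior odds = 0.013/0.987 = 13/987.
Target odds = 9.
Need L⁶ ≥ 9 ÷ (13/987) = 8883/13.
2⁶ = 64 < 8883/13 ≤ 729 = 3⁶, so L = 3.

3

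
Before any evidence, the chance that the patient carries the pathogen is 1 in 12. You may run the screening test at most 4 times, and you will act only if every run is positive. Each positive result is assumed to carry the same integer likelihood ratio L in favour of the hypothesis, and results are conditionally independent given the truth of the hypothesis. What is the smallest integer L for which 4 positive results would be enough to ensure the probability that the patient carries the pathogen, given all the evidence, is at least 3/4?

3

Prior odds = (1/12)/(11/12) = 1/11.
Target odds = 0.75/0.25 = 3.
Need L⁴ ≥ 3 ÷ (1/11) = 33.
2⁴ = 16 < 33 ≤ 81 = 3⁴, so L = 3.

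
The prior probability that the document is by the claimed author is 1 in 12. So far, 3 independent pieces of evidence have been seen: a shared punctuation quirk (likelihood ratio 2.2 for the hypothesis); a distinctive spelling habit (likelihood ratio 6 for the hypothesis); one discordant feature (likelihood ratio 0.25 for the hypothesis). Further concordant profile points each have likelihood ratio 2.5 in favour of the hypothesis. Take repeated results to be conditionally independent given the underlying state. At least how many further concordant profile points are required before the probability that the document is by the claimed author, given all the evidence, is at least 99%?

Prior odds = (1/12)/(11/12) = 1/11.
Combined Bayes factor of the evidence already in hand = 2.2 × 6 × 0.25 = 3.3.
Odds after that evidence = (1/11) × 3.3 = 0.3.
Target odds = 0.99/0.01 = 99.
Need 2.5ⁿ ≥ 99 ÷ 0.3 = 330.
2.5⁶ = 244.140625 falls short of 330 but 2.5⁷ = 610.3515625 reaches it, so n = 7.

7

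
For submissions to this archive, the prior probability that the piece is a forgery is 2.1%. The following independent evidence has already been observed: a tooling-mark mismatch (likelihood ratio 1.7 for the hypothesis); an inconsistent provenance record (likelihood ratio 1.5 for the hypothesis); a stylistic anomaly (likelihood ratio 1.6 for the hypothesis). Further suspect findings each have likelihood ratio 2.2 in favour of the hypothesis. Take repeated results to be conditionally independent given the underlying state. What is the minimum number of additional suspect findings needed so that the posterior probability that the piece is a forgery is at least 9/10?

6

Prior odds = 0.021/0.979 = 21/979.
Combined Bayes factor of the evidence already in hand = 1.7 × 1.5 × 1.6 = 4.08.
Odds after that evidence = (21/979) × 4.08 = 2142/24475.
Target odds = 0.9/0.1 = 9.
Need 2.2ⁿ ≥ 9 ÷ (2142/24475) = 24475/238.
2.2⁵ = 51.53632 falls short of 24475/238 but 2.2⁶ = 1771561/15625 reaches it, so n = 6.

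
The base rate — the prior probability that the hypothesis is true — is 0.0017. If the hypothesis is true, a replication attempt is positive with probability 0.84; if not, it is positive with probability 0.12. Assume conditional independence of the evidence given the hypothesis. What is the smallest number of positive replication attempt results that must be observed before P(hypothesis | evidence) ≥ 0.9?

5

Prior odds: 0.0017 ÷ 0.9983 = 17/9983.
Likelihood ratio of a positive = 0.84/0.12 = 7.
Target posterior odds = 0.9/0.1 = 9.
Need (17/9983) × 7ⁿ ≥ 9, i.e. 7ⁿ ≥ 89847/17.
7⁴ = 2401 falls short of 89847/17 but 7⁵ = 16807 reaches it, so n = 5.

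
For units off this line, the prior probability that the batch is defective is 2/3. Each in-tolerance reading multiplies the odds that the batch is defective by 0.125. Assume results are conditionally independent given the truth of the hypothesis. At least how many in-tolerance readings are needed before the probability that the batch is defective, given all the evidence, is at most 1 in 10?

Prior odds: (2/3) ÷ (1/3) = 2.
Likelihood ratio per in-tolerance reading = 0.125.
Target posterior odds = 0.1/0.9 = 1/9.
Require 0.125ⁿ ≤ 1/9 ÷ 2 = 1/18.
0.125¹ = 0.125 is still above 1/18 but 0.125² = 0.015625 is at or below it, so n = 2.

2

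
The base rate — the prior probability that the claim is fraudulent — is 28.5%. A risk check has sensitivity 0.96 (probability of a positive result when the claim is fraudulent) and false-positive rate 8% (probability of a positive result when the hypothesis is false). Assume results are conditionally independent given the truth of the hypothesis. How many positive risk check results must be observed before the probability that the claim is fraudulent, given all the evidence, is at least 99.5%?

3

Prior odds: 0.285 ÷ 0.715 = 57/143.
Likelihood ratio of a positive result = 0.96/0.08 = 12.
Target odds: 0.995 ÷ 0.005 = 199.
Need (57/143) × 12ⁿ ≥ 199, i.e. 12ⁿ ≥ 28457/57.
12² = 144 falls short of 28457/57 but 12³ = 1728 reaches it, so n = 3.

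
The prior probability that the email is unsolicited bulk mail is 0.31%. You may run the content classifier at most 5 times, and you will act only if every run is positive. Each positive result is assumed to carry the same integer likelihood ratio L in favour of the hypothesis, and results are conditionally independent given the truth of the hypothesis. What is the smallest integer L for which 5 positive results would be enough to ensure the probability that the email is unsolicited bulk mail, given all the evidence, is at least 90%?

Prior odds = 0.0031/0.9969 = 31/9969.
Target odds = 0.9/0.1 = 9.
Need L⁵ ≥ 9 ÷ (31/9969) = 89721/31.
4⁵ = 1024 < 89721/31 ≤ 3125 = 5⁵, so L = 5.

5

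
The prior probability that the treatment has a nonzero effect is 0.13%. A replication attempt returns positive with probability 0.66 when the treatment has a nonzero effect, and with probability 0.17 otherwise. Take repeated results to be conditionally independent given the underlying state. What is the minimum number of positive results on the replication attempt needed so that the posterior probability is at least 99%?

9

Prior odds = 0.0013/0.9987 = 13/9987.
Likelihood ratio of a positive result = 0.66/0.17 = 66/17.
Target odds: 0.99 ÷ 0.01 = 99.
Require (66/17)ⁿ ≥ 99 ÷ (13/9987) = 988713/13.
(66/17)⁸ ≈51613.1 falls short of 988713/13 but (66/17)⁹ ≈200380 reaches it, so n = 9.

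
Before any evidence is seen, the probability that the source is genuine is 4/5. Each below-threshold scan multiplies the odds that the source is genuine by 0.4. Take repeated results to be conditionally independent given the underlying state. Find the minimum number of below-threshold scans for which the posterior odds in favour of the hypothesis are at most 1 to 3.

3

Prior odds: 0.8 ÷ 0.2 = 4.
Likelihood ratio per below-threshold scan = 0.4.
Target odds = 1/3.
Require 0.4ⁿ ≤ 1/3 ÷ 4 = 1/12.
0.4² = 0.16 is still above 1/12 but 0.4³ = 0.064 is at or below it, so n = 3.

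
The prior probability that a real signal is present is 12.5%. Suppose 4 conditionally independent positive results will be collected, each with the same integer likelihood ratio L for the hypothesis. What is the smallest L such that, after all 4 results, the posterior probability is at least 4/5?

Prior odds = 0.125/0.875 = 1/7.
Target odds = 0.8/0.2 = 4.
Need L⁴ ≥ 4 ÷ (1/7) = 28.
2⁴ = 16 < 28 ≤ 81 = 3⁴, so L = 3.

3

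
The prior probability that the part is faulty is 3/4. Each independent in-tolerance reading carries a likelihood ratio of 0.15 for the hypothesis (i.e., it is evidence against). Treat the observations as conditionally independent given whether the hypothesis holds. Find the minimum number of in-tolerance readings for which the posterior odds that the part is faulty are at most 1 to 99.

4

Prior odds = 0.75/0.25 = 3.
Likelihood ratio per in-tolerance reading = 0.15.
Target odds = 1/99.
Require 0.15ⁿ ≤ 1/99 ÷ 3 = 1/297.
0.15³ = 0.003375 is still above 1/297 but 0.15⁴ = 81/160000 is at or below it, so n = 4.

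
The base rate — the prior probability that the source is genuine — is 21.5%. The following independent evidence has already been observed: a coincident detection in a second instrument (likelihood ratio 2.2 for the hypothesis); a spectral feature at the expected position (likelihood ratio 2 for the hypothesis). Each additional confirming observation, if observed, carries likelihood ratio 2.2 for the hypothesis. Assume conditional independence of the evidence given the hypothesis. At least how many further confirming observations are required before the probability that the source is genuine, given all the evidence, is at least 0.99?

6

Prior odds = 0.215/0.785 = 43/157.
Combined Bayes factor of the evidence already in hand = 2.2 × 2 = 4.4.
Odds after that evidence = (43/157) × 4.4 = 946/785.
Target odds = 0.99/0.01 = 99.
Need 2.2ⁿ ≥ 99 ÷ (946/785) = 7065/86.
2.2⁵ = 51.53632 falls short of 7065/86 but 2.2⁶ = 1771561/15625 reaches it, so n = 6.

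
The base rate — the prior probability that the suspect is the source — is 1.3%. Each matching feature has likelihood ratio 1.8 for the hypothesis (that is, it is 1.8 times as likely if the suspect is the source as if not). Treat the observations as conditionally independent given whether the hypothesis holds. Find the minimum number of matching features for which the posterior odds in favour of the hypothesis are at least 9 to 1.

12

Prior odds = 0.013/0.987 = 13/987.
Likelihood ratio per matching feature = 1.8.
Target odds = 9.
Need (13/987) × 1.8ⁿ ≥ 9, i.e. 1.8ⁿ ≥ 8883/13.
1.8¹¹ ≈642.684 falls short of 8883/13 but 1.8¹² ≈1156.83 reaches it, so n = 12.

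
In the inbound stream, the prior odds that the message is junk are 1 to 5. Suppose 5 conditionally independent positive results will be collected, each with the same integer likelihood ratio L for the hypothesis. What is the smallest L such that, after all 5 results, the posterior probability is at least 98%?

Prior odds = 0.2.
Target odds = 0.98/0.02 = 49.
Need L⁵ ≥ 49 ÷ 0.2 = 245.
3⁵ = 243 < 245 ≤ 1024 = 4⁵, so L = 4.

4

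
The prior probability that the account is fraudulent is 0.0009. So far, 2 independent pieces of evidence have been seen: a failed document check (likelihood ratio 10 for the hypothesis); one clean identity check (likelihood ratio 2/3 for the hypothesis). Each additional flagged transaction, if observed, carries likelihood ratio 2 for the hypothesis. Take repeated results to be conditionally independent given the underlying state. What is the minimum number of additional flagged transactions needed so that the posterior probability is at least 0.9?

Prior odds = 0.0009/0.9991 = 9/9991.
Combined Bayes factor of the evidence already in hand = 10 × (2/3) = 20/3.
Odds after that evidence = (9/9991) × 20/3 = 60/9991.
Target odds = 0.9/0.1 = 9.
Need 2ⁿ ≥ 9 ÷ (60/9991) = 1498.65.
2¹⁰ = 1024 falls short of 1498.65 but 2¹¹ = 2048 reaches it, so n = 11.

11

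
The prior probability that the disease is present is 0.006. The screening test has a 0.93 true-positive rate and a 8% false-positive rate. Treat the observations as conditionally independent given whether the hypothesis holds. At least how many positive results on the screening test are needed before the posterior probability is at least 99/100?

4

Prior odds = 0.006/0.994 = 3/497.
Likelihood ratio of a positive result = 0.93/0.08 = 11.625.
Target odds: 0.99 ÷ 0.01 = 99.
Need (3/497) × 11.625ⁿ ≥ 99, i.e. 11.625ⁿ ≥ 16401.
11.625³ = 804357/512 falls short of 16401 but 11.625⁴ = 74805201/4096 reaches it, so n = 4.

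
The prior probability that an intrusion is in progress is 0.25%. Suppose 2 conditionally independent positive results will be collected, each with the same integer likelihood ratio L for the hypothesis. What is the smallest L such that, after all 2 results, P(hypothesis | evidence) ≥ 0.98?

Prior odds = 0.0025/0.9975 = 1/399.
Target odds = 0.98/0.02 = 49.
Need L² ≥ 49 ÷ (1/399) = 19551.
139² = 19321 < 19551 ≤ 19600 = 140², so L = 140.

140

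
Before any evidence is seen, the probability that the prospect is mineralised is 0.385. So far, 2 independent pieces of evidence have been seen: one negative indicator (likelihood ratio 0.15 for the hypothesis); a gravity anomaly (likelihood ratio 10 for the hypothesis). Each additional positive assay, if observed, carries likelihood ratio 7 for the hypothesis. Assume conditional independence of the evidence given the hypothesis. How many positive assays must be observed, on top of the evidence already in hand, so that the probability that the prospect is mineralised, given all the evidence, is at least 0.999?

4

Prior odds = 0.385/0.615 = 77/123.
Combined Bayes factor of the evidence already in hand = 0.15 × 10 = 1.5.
Odds after that evidence = (77/123) × 1.5 = 77/82.
Target odds = 0.999/0.001 = 999.
Need 7ⁿ ≥ 999 ÷ (77/82) = 81918/77.
7³ = 343 falls short of 81918/77 but 7⁴ = 2401 reaches it, so n = 4.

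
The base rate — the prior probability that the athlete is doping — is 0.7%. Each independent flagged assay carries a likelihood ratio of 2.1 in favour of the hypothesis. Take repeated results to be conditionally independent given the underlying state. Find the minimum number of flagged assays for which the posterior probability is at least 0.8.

Prior odds = 0.007/0.993 = 7/993.
Likelihood ratio per flagged assay = 2.1.
Target odds: 0.8 ÷ 0.2 = 4.
Require 2.1ⁿ ≥ 4 ÷ (7/993) = 3972/7.
2.1⁸ ≈378.229 falls short of 3972/7 but 2.1⁹ ≈794.28 reaches it, so n = 9.

9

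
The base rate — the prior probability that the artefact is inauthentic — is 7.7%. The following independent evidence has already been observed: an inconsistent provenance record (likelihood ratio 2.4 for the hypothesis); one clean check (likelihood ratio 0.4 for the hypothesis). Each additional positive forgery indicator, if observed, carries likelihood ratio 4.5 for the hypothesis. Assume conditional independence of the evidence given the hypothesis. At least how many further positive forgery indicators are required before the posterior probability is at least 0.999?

Prior odds = 0.077/0.923 = 77/923.
Combined Bayes factor of the evidence already in hand = 2.4 × 0.4 = 0.96.
Odds after that evidence = (77/923) × 0.96 = 1848/23075.
Target odds = 0.999/0.001 = 999.
Need 4.5ⁿ ≥ 999 ÷ (1848/23075) = 7683975/616.
4.5⁶ = 8303.765625 falls short of 7683975/616 but 4.5⁷ = 4782969/128 reaches it, so n = 7.

7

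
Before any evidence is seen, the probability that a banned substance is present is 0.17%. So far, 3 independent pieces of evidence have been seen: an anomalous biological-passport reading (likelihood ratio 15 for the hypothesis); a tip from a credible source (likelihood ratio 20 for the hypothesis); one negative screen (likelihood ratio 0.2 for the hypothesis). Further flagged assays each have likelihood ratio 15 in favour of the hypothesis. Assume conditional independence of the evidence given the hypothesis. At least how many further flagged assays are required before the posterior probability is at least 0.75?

Prior odds = 0.0017/0.9983 = 17/9983.
Combined Bayes factor of the evidence already in hand = 15 × 20 × 0.2 = 60.
Odds after that evidence = (17/9983) × 60 = 1020/9983.
Target odds = 0.75/0.25 = 3.
Need 15ⁿ ≥ 3 ÷ (1020/9983) = 9983/340.
15¹ = 15 falls short of 9983/340 but 15² = 225 reaches it, so n = 2.

2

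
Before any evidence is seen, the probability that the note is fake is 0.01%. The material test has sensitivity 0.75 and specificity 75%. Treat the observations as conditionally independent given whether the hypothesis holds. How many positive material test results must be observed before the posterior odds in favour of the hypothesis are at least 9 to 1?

11

Prior odds = 0.0001/0.9999 = 1/9999.
False-positive rate = 1 − 0.75 = 0.25; likelihood ratio of a positive = 0.75/0.25 = 3.
Target odds = 9.
Need (1/9999) × 3ⁿ ≥ 9, i.e. 3ⁿ ≥ 89991.
3¹⁰ = 59049 falls short of 89991 but 3¹¹ = 177147 reaches it, so n = 11.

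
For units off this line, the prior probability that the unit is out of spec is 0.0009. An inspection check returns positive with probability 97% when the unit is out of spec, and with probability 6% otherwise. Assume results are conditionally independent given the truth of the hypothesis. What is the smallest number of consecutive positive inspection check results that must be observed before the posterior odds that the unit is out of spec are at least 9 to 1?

4

Prior odds: 0.0009 ÷ 0.9991 = 9/9991.
Likelihood ratio of a positive result = 0.97/0.06 = 97/6.
Target odds = 9.
Require (97/6)ⁿ ≥ 9 ÷ (9/9991) = 9991.
(97/6)³ = 912673/216 falls short of 9991 but (97/6)⁴ = 88529281/1296 reaches it, so n = 4.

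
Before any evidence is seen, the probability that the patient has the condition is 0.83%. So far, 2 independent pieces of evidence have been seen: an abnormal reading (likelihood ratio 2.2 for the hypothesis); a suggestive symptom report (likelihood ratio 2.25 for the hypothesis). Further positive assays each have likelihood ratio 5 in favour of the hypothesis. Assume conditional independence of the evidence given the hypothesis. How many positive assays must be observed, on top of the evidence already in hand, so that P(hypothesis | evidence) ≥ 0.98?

Prior odds = 0.0083/0.9917 = 83/9917.
Combined Bayes factor of the evidence already in hand = 2.2 × 2.25 = 4.95.
Odds after that evidence = (83/9917) × 4.95 = 8217/198340.
Target odds = 0.98/0.02 = 49.
Need 5ⁿ ≥ 49 ÷ (8217/198340) = 9718660/8217.
5⁴ = 625 falls short of 9718660/8217 but 5⁵ = 3125 reaches it, so n = 5.

5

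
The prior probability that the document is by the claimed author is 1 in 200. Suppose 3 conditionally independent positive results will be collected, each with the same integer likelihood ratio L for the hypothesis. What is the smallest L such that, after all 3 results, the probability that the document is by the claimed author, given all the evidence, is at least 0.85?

Prior odds = 0.005/0.995 = 1/199.
Target odds = 0.85/0.15 = 17/3.
Need L³ ≥ 17/3 ÷ (1/199) = 3383/3.
10³ = 1000 < 3383/3 ≤ 1331 = 11³, so L = 11.

11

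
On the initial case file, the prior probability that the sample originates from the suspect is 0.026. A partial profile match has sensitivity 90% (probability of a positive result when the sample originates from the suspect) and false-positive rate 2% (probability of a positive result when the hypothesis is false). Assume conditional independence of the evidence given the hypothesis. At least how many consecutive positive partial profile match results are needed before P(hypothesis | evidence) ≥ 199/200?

3

Prior odds = 0.026/0.974 = 13/487.
Likelihood ratio of a positive result = 0.9/0.02 = 45.
Target odds: 0.995 ÷ 0.005 = 199.
Need (13/487) × 45ⁿ ≥ 199, i.e. 45ⁿ ≥ 96913/13.
45² = 2025 falls short of 96913/13 but 45³ = 91125 reaches it, so n = 3.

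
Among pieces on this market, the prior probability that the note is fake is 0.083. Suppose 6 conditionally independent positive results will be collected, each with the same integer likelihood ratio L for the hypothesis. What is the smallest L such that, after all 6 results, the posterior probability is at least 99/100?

Prior odds = 0.083/0.917 = 83/917.
Target odds = 0.99/0.01 = 99.
Need L⁶ ≥ 99 ÷ (83/917) = 90783/83.
3⁶ = 729 < 90783/83 ≤ 4096 = 4⁶, so L = 4.

4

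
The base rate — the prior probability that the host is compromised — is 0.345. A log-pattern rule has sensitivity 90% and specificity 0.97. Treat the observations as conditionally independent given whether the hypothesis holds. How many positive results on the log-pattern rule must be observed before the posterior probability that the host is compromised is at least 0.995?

2

Prior odds = 0.345/0.655 = 69/131.
False-positive rate = 1 − 0.97 = 0.03; likelihood ratio of a positive = 0.9/0.03 = 30.
Target odds: 0.995 ÷ 0.005 = 199.
Require 30ⁿ ≥ 199 ÷ (69/131) = 26069/69.
30¹ = 30 falls short of 26069/69 but 30² = 900 reaches it, so n = 2.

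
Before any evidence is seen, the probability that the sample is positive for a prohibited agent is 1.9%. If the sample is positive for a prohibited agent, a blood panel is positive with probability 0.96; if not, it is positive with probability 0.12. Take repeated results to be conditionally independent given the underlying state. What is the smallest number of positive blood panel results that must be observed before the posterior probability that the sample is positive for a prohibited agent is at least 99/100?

Prior odds = 0.019/0.981 = 19/981.
Likelihood ratio of a positive = 0.96/0.12 = 8.
Target posterior odds = 0.99/0.01 = 99.
Need (19/981) × 8ⁿ ≥ 99, i.e. 8ⁿ ≥ 97119/19.
8⁴ = 4096 falls short of 97119/19 but 8⁵ = 32768 reaches it, so n = 5.

5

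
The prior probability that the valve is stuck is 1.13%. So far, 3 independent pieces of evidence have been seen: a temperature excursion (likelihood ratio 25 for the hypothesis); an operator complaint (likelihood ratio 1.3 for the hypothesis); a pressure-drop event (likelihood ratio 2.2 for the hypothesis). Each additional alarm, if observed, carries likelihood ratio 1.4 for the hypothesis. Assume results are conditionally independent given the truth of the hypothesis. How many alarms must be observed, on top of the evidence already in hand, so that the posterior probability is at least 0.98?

Prior odds = 0.0113/0.9887 = 113/9887.
Combined Bayes factor of the evidence already in hand = 25 × 1.3 × 2.2 = 71.5.
Odds after that evidence = (113/9887) × 71.5 = 16159/19774.
Target odds = 0.98/0.02 = 49.
Need 1.4ⁿ ≥ 49 ÷ (16159/19774) = 968926/16159.
1.4¹² ≈56.6939 falls short of 968926/16159 but 1.4¹³ ≈79.3715 reaches it, so n = 13.

13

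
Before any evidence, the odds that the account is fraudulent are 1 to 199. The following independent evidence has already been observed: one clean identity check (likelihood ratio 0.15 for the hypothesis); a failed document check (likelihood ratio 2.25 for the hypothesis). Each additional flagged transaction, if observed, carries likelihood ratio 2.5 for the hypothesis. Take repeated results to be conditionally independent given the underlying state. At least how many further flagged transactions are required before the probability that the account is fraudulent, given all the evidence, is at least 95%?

11

Prior odds = 1/199.
Combined Bayes factor of the evidence already in hand = 0.15 × 2.25 = 0.3375.
Odds after that evidence = (1/199) × 0.3375 = 27/15920.
Target odds = 0.95/0.05 = 19.
Need 2.5ⁿ ≥ 19 ÷ (27/15920) = 302480/27.
2.5¹⁰ = 9765625/1024 falls short of 302480/27 but 2.5¹¹ = 48828125/2048 reaches it, so n = 11.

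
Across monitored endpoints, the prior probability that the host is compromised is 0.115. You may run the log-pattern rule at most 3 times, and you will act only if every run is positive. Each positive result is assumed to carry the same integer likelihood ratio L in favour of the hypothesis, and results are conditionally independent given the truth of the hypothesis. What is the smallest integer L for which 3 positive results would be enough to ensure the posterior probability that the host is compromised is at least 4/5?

4

Prior odds = 0.115/0.885 = 23/177.
Target odds = 0.8/0.2 = 4.
Need L³ ≥ 4 ÷ (23/177) = 708/23.
3³ = 27 < 708/23 ≤ 64 = 4³, so L = 4.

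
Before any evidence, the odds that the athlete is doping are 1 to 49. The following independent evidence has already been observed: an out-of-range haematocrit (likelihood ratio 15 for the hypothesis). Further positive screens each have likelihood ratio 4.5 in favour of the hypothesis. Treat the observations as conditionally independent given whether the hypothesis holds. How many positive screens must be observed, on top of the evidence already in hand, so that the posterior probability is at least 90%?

Prior odds = 1/49.
Bayes factor of the evidence already in hand = 15.
Odds after that evidence = (1/49) × 15 = 15/49.
Target odds = 0.9/0.1 = 9.
Need 4.5ⁿ ≥ 9 ÷ (15/49) = 29.4.
4.5² = 20.25 falls short of 29.4 but 4.5³ = 91.125 reaches it, so n = 3.

3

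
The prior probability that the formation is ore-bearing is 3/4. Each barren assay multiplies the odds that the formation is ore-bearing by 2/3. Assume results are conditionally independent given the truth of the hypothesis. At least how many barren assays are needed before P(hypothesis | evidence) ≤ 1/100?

Prior odds: 0.75 ÷ 0.25 = 3.
Likelihood ratio per barren assay = 2/3.
Target odds: 0.01 ÷ 0.99 = 1/99.
Need 3 × (2/3)ⁿ ≤ 1/99, i.e. (2/3)ⁿ ≤ 1/297.
(2/3)¹⁴ = 16384/4782969 is still above 1/297 but (2/3)¹⁵ = 32768/14348907 is at or below it, so n = 15.

15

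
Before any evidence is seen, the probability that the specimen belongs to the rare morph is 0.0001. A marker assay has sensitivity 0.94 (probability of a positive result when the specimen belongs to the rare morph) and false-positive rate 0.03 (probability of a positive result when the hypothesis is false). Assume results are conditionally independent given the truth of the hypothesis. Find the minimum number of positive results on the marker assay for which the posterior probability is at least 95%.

4

Prior odds: 0.0001 ÷ 0.9999 = 1/9999.
Likelihood ratio of a positive result = 0.94/0.03 = 94/3.
Target odds: 0.95 ÷ 0.05 = 19.
Need (1/9999) × (94/3)ⁿ ≥ 19, i.e. (94/3)ⁿ ≥ 189981.
(94/3)³ = 830584/27 falls short of 189981 but (94/3)⁴ = 78074896/81 reaches it, so n = 4.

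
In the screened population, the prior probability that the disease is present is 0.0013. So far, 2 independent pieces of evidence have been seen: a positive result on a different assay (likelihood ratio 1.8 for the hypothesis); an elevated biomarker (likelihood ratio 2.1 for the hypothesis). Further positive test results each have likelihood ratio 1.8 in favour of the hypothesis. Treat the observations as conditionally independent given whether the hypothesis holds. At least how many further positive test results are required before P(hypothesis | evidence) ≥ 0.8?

12

Prior odds = 0.0013/0.9987 = 13/9987.
Combined Bayes factor of the evidence already in hand = 1.8 × 2.1 = 3.78.
Odds after that evidence = (13/9987) × 3.78 = 819/166450.
Target odds = 0.8/0.2 = 4.
Need 1.8ⁿ ≥ 4 ÷ (819/166450) = 665800/819.
1.8¹¹ ≈642.684 falls short of 665800/819 but 1.8¹² ≈1156.83 reaches it, so n = 12.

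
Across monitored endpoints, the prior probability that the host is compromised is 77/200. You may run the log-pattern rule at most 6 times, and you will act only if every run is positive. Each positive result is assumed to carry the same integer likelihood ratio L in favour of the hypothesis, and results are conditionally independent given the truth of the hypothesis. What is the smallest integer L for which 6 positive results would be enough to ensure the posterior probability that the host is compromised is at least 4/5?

2

Prior odds = 0.385/0.615 = 77/123.
Target odds = 0.8/0.2 = 4.
Need L⁶ ≥ 4 ÷ (77/123) = 492/77.
1⁶ = 1 < 492/77 ≤ 64 = 2⁶, so L = 2.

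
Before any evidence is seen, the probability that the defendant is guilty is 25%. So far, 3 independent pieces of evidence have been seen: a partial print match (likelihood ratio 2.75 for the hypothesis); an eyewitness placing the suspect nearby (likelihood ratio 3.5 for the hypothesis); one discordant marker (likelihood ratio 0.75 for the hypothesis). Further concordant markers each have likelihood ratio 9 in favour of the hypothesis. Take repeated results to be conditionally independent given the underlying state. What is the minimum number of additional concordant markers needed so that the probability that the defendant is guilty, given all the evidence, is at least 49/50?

2

Prior odds = 0.25/0.75 = 1/3.
Combined Bayes factor of the evidence already in hand = 2.75 × 3.5 × 0.75 = 7.21875.
Odds after that evidence = (1/3) × 7.21875 = 2.40625.
Target odds = 0.98/0.02 = 49.
Need 9ⁿ ≥ 49 ÷ 2.40625 = 224/11.
9¹ = 9 falls short of 224/11 but 9² = 81 reaches it, so n = 2.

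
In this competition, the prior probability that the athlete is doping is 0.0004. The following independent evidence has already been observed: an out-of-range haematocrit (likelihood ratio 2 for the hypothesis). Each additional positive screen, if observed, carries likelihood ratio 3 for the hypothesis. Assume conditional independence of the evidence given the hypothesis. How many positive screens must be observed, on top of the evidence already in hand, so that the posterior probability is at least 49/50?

11

Prior odds = 0.0004/0.9996 = 1/2499.
Bayes factor of the evidence already in hand = 2.
Odds after that evidence = (1/2499) × 2 = 2/2499.
Target odds = 0.98/0.02 = 49.
Need 3ⁿ ≥ 49 ÷ (2/2499) = 61225.5.
3¹⁰ = 59049 falls short of 61225.5 but 3¹¹ = 177147 reaches it, so n = 11.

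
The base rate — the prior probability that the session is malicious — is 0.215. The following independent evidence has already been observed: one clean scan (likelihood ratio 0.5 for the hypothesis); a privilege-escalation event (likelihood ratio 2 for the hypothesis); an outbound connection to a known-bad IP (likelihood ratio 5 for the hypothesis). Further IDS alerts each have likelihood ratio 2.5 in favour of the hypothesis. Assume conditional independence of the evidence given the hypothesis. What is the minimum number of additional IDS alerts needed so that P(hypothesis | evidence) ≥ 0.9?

3

Prior odds = 0.215/0.785 = 43/157.
Combined Bayes factor of the evidence already in hand = 0.5 × 2 × 5 = 5.
Odds after that evidence = (43/157) × 5 = 215/157.
Target odds = 0.9/0.1 = 9.
Need 2.5ⁿ ≥ 9 ÷ (215/157) = 1413/215.
2.5² = 6.25 falls short of 1413/215 but 2.5³ = 15.625 reaches it, so n = 3.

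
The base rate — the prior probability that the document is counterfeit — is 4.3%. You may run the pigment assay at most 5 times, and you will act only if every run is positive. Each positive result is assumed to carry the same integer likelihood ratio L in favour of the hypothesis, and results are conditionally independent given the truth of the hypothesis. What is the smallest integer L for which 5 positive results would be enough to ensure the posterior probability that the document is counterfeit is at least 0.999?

Prior odds = 0.043/0.957 = 43/957.
Target odds = 0.999/0.001 = 999.
Need L⁵ ≥ 999 ÷ (43/957) = 956043/43.
7⁵ = 16807 < 956043/43 ≤ 32768 = 8⁵, so L = 8.

8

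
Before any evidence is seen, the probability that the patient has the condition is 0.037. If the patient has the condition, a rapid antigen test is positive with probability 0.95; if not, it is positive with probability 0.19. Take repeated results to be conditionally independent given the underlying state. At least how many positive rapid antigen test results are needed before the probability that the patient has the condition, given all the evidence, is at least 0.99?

5

Prior odds = 0.037/0.963 = 37/963.
Likelihood ratio of a positive = 0.95/0.19 = 5.
Target odds: 0.99 ÷ 0.01 = 99.
Require 5ⁿ ≥ 99 ÷ (37/963) = 95337/37.
5⁴ = 625 falls short of 95337/37 but 5⁵ = 3125 reaches it, so n = 5.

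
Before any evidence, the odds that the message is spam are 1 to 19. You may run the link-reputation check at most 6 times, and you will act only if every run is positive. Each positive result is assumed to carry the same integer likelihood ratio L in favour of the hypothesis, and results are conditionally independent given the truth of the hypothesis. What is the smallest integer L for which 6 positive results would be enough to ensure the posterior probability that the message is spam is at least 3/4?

Prior odds = 1/19.
Target odds = 0.75/0.25 = 3.
Need L⁶ ≥ 3 ÷ (1/19) = 57.
1⁶ = 1 < 57 ≤ 64 = 2⁶, so L = 2.

2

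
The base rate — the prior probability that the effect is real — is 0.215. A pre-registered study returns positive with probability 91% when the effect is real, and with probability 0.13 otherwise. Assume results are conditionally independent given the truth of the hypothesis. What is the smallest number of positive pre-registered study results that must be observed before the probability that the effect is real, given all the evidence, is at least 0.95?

3

Prior odds: 0.215 ÷ 0.785 = 43/157.
Likelihood ratio of a positive result = 0.91/0.13 = 7.
Target posterior odds = 0.95/0.05 = 19.
Need (43/157) × 7ⁿ ≥ 19, i.e. 7ⁿ ≥ 2983/43.
7² = 49 falls short of 2983/43 but 7³ = 343 reaches it, so n = 3.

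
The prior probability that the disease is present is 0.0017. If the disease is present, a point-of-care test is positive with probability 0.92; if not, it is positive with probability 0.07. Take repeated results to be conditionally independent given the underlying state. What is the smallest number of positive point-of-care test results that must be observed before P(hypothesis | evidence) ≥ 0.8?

4

Prior odds: 0.0017 ÷ 0.9983 = 17/9983.
Likelihood ratio of a positive = 0.92/0.07 = 92/7.
Target odds: 0.8 ÷ 0.2 = 4.
Require (92/7)ⁿ ≥ 4 ÷ (17/9983) = 39932/17.
(92/7)³ = 778688/343 falls short of 39932/17 but (92/7)⁴ = 71639296/2401 reaches it, so n = 4.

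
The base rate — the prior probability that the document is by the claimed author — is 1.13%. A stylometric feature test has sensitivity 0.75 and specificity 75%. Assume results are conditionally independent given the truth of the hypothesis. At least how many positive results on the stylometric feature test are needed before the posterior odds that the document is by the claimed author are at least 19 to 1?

Prior odds: 0.0113 ÷ 0.9887 = 113/9887.
False-positive rate = 1 − 0.75 = 0.25; likelihood ratio of a positive = 0.75/0.25 = 3.
Target odds = 19.
Need (113/9887) × 3ⁿ ≥ 19, i.e. 3ⁿ ≥ 187853/113.
3⁶ = 729 falls short of 187853/113 but 3⁷ = 2187 reaches it, so n = 7.

7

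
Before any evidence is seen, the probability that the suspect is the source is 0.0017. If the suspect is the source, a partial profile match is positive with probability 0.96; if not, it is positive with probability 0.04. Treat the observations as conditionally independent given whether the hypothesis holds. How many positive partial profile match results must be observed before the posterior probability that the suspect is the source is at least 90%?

Prior odds: 0.0017 ÷ 0.9983 = 17/9983.
Likelihood ratio of a positive = 0.96/0.04 = 24.
Target posterior odds = 0.9/0.1 = 9.
Require 24ⁿ ≥ 9 ÷ (17/9983) = 89847/17.
24² = 576 falls short of 89847/17 but 24³ = 13824 reaches it, so n = 3.

3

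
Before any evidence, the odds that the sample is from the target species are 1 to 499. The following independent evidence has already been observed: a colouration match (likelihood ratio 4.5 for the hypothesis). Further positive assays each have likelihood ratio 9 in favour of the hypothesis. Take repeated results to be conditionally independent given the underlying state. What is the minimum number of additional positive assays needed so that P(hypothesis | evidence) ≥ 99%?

5

Prior odds = 1/499.
Bayes factor of the evidence already in hand = 4.5.
Odds after that evidence = (1/499) × 4.5 = 9/998.
Target odds = 0.99/0.01 = 99.
Need 9ⁿ ≥ 99 ÷ (9/998) = 10978.
9⁴ = 6561 falls short of 10978 but 9⁵ = 59049 reaches it, so n = 5.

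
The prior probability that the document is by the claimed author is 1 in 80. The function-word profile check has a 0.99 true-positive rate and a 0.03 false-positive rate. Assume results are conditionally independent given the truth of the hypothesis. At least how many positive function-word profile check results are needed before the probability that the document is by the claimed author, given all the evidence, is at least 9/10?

2

Prior odds = 0.0125/0.9875 = 1/79.
Likelihood ratio of a positive result = 0.99/0.03 = 33.
Target odds: 0.9 ÷ 0.1 = 9.
Need (1/79) × 33ⁿ ≥ 9, i.e. 33ⁿ ≥ 711.
33¹ = 33 falls short of 711 but 33² = 1089 reaches it, so n = 2.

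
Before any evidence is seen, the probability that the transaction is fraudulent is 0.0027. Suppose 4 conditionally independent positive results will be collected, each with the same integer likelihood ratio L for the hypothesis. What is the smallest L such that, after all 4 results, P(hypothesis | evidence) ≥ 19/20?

Prior odds = 0.0027/0.9973 = 27/9973.
Target odds = 0.95/0.05 = 19.
Need L⁴ ≥ 19 ÷ (27/9973) = 189487/27.
9⁴ = 6561 < 189487/27 ≤ 10000 = 10⁴, so L = 10.

10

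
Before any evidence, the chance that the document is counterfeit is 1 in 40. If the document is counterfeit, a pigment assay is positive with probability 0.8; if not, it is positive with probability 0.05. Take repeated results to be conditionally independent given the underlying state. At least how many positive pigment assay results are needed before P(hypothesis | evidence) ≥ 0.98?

3

Prior odds = 0.025/0.975 = 1/39.
Likelihood ratio of a positive = 0.8/0.05 = 16.
Target posterior odds = 0.98/0.02 = 49.
Require 16ⁿ ≥ 49 ÷ (1/39) = 1911.
16² = 256 falls short of 1911 but 16³ = 4096 reaches it, so n = 3.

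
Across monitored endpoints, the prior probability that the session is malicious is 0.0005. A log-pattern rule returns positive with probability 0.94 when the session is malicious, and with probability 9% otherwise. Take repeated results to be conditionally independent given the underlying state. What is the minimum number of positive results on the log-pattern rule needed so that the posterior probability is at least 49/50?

5

Prior odds = 0.0005/0.9995 = 1/1999.
Likelihood ratio of a positive result = 0.94/0.09 = 94/9.
Target odds: 0.98 ÷ 0.02 = 49.
Need (1/1999) × (94/9)ⁿ ≥ 49, i.e. (94/9)ⁿ ≥ 97951.
(94/9)⁴ = 78074896/6561 falls short of 97951 but (94/9)⁵ ≈124287 reaches it, so n = 5.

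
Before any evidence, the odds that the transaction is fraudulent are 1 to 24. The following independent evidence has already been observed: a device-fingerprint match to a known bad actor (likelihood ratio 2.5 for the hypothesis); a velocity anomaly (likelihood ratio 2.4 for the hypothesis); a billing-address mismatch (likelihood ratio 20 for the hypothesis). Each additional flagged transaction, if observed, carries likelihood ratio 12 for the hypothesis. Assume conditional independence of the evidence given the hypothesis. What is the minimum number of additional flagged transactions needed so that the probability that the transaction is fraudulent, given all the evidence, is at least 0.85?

Prior odds = 1/24.
Combined Bayes factor of the evidence already in hand = 2.5 × 2.4 × 20 = 120.
Odds after that evidence = (1/24) × 120 = 5.
Target odds = 0.85/0.15 = 17/3.
Need 12ⁿ ≥ 17/3 ÷ 5 = 17/15.
12¹ = 12, which meets the required 17/15; so n = 1.

1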